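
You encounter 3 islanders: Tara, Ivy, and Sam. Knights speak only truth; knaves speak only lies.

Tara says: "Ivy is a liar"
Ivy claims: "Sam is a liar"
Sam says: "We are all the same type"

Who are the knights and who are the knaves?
Tara is a knave.
Ivy is a knight.
Sam is a knave.

Verification:
- Tara (knave) says "Ivy is a liar" - this is FALSE (a lie) because Ivy is a knight.
- Ivy (knight) says "Sam is a liar" - this is TRUE because Sam is a knave.
- Sam (knave) says "We are all the same type" - this is FALSE (a lie) because Ivy is a knight and Tara and Sam are knaves.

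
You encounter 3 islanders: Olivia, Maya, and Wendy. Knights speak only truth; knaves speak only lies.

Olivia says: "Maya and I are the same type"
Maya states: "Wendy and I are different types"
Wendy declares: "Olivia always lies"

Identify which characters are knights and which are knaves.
Olivia is a knight.
Maya is a knight.
Wendy is a knave.

Verification:
- Olivia (knight) says "Maya and I are the same type" - this is TRUE because Olivia is a knight and Maya is a knight.
- Maya (knight) says "Wendy and I are different types" - this is TRUE because Maya is a knight and Wendy is a knave.
- Wendy (knave) says "Olivia always lies" - this is FALSE (a lie) because Olivia is a knight.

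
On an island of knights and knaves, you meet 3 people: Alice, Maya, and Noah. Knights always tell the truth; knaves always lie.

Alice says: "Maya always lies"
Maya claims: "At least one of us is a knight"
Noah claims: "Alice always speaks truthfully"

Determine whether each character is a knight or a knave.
Alice is a knave.
Maya is a knight.
Noah is a knave.

Verification:
- Alice (knave) says "Maya always lies" - this is FALSE (a lie) because Maya is a knight.
- Maya (knight) says "At least one of us is a knight" - this is TRUE because Maya is a knight.
- Noah (knave) says "Alice always speaks truthfully" - this is FALSE (a lie) because Alice is a knave.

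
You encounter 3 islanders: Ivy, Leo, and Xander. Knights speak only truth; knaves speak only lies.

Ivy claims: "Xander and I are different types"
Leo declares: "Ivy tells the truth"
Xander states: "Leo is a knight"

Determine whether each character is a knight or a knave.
Ivy is a knave.
Leo is a knave.
Xander is a knave.

Verification:
- Ivy (knave) says "Xander and I are different types" - this is FALSE (a lie) because Ivy is a knave and Xander is a knave.
- Leo (knave) says "Ivy tells the truth" - this is FALSE (a lie) because Ivy is a knave.
- Xander (knave) says "Leo is a knight" - this is FALSE (a lie) because Leo is a knave.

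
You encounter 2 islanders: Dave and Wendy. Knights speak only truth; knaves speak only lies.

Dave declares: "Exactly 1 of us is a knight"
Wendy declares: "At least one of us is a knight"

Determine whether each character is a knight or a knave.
Dave is a knave.
Wendy is a knave.

Verification:
- Dave (knave) says "Exactly 1 of us is a knight" - this is FALSE (a lie) because there are 0 knights.
- Wendy (knave) says "At least one of us is a knight" - this is FALSE (a lie) because no one is a knight.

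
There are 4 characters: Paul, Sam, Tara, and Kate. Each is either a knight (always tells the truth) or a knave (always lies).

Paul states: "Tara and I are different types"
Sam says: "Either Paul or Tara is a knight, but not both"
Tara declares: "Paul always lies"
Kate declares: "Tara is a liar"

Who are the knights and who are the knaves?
Paul is a knight.
Sam is a knight.
Tara is a knave.
Kate is a knight.

Verification:
- Paul (knight) says "Tara and I are different types" - this is TRUE because Paul is a knight and Tara is a knave.
- Sam (knight) says "Either Paul or Tara is a knight, but not both" - this is TRUE because Paul is a knight and Tara is a knave.
- Tara (knave) says "Paul always lies" - this is FALSE (a lie) because Paul is a knight.
- Kate (knight) says "Tara is a liar" - this is TRUE because Tara is a knave.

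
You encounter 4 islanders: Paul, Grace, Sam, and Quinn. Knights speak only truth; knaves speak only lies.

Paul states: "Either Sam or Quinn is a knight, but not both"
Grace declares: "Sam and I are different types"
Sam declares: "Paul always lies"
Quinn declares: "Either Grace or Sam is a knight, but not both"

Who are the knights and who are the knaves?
Paul is a knight.
Grace is a knight.
Sam is a knave.
Quinn is a knight.

Verification:
- Paul (knight) says "Either Sam or Quinn is a knight, but not both" - this is TRUE because Sam is a knave and Quinn is a knight.
- Grace (knight) says "Sam and I are different types" - this is TRUE because Grace is a knight and Sam is a knave.
- Sam (knave) says "Paul always lies" - this is FALSE (a lie) because Paul is a knight.
- Quinn (knight) says "Either Grace or Sam is a knight, but not both" - this is TRUE because Grace is a knight and Sam is a knave.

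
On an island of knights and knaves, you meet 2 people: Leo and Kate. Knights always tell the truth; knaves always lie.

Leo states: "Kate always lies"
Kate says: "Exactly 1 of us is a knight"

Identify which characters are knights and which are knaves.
Leo is a knave.
Kate is a knight.

Verification:
- Leo (knave) says "Kate always lies" - this is FALSE (a lie) because Kate is a knight.
- Kate (knight) says "Exactly 1 of us is a knight" - this is TRUE because there are 1 knights.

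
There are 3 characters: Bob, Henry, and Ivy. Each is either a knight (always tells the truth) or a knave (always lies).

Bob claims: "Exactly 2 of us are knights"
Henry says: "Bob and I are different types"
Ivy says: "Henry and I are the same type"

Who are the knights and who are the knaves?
Bob is a knave.
Henry is a knight.
Ivy is a knave.

Verification:
- Bob (knave) says "Exactly 2 of us are knights" - this is FALSE (a lie) because there are 1 knights.
- Henry (knight) says "Bob and I are different types" - this is TRUE because Henry is a knight and Bob is a knave.
- Ivy (knave) says "Henry and I are the same type" - this is FALSE (a lie) because Ivy is a knave and Henry is a knight.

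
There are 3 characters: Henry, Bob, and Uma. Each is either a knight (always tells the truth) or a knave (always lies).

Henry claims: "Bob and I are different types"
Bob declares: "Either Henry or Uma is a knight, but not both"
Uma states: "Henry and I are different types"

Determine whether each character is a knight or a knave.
Henry is a knave.
Bob is a knave.
Uma is a knave.

Verification:
- Henry (knave) says "Bob and I are different types" - this is FALSE (a lie) because Henry is a knave and Bob is a knave.
- Bob (knave) says "Either Henry or Uma is a knight, but not both" - this is FALSE (a lie) because Henry is a knave and Uma is a knave.
- Uma (knave) says "Henry and I are different types" - this is FALSE (a lie) because Uma is a knave and Henry is a knave.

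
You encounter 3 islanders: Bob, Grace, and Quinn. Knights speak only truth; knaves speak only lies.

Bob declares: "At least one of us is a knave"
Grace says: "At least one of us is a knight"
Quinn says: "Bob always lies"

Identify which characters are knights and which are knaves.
Bob is a knight.
Grace is a knight.
Quinn is a knave.

Verification:
- Bob (knight) says "At least one of us is a knave" - this is TRUE because Quinn is a knave.
- Grace (knight) says "At least one of us is a knight" - this is TRUE because Bob and Grace are knights.
- Quinn (knave) says "Bob always lies" - this is FALSE (a lie) because Bob is a knight.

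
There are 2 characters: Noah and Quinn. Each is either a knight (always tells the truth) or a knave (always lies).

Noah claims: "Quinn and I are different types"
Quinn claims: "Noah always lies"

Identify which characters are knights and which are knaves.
Noah is a knight.
Quinn is a knave.

Verification:
- Noah (knight) says "Quinn and I are different types" - this is TRUE because Noah is a knight and Quinn is a knave.
- Quinn (knave) says "Noah always lies" - this is FALSE (a lie) because Noah is a knight.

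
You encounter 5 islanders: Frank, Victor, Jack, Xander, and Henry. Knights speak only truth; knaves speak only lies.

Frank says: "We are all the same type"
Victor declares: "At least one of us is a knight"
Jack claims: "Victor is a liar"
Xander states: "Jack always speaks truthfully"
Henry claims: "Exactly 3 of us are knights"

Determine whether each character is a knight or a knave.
Frank is a knave.
Victor is a knight.
Jack is a knave.
Xander is a knave.
Henry is a knave.

Verification:
- Frank (knave) says "We are all the same type" - this is FALSE (a lie) because Victor is a knight and Frank, Jack, Xander, and Henry are knaves.
- Victor (knight) says "At least one of us is a knight" - this is TRUE because Victor is a knight.
- Jack (knave) says "Victor is a liar" - this is FALSE (a lie) because Victor is a knight.
- Xander (knave) says "Jack always speaks truthfully" - this is FALSE (a lie) because Jack is a knave.
- Henry (knave) says "Exactly 3 of us are knights" - this is FALSE (a lie) because there are 1 knights.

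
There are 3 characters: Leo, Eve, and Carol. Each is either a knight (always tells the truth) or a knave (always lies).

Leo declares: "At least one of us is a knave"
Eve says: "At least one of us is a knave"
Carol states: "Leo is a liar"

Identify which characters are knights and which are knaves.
Leo is a knight.
Eve is a knight.
Carol is a knave.

Verification:
- Leo (knight) says "At least one of us is a knave" - this is TRUE because Carol is a knave.
- Eve (knight) says "At least one of us is a knave" - this is TRUE because Carol is a knave.
- Carol (knave) says "Leo is a liar" - this is FALSE (a lie) because Leo is a knight.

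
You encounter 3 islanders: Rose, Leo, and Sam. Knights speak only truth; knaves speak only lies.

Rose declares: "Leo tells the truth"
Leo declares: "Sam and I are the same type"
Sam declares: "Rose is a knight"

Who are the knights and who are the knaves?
Rose is a knight.
Leo is a knight.
Sam is a knight.

Verification:
- Rose (knight) says "Leo tells the truth" - this is TRUE because Leo is a knight.
- Leo (knight) says "Sam and I are the same type" - this is TRUE because Leo is a knight and Sam is a knight.
- Sam (knight) says "Rose is a knight" - this is TRUE because Rose is a knight.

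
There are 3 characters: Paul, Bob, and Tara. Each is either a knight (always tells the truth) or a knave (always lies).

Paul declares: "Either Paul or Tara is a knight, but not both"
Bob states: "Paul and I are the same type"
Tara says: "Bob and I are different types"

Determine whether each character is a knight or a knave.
Paul is a knight.
Bob is a knave.
Tara is a knave.

Verification:
- Paul (knight) says "Either Paul or Tara is a knight, but not both" - this is TRUE because Paul is a knight and Tara is a knave.
- Bob (knave) says "Paul and I are the same type" - this is FALSE (a lie) because Bob is a knave and Paul is a knight.
- Tara (knave) says "Bob and I are different types" - this is FALSE (a lie) because Tara is a knave and Bob is a knave.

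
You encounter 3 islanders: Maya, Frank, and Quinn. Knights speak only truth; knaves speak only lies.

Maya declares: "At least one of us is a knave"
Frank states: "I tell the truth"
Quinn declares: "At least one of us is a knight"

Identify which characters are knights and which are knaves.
Maya is a knight.
Frank is a knave.
Quinn is a knight.

Verification:
- Maya (knight) says "At least one of us is a knave" - this is TRUE because Frank is a knave.
- Frank (knave) says "I tell the truth" - this is FALSE (a lie) because Frank is a knave.
- Quinn (knight) says "At least one of us is a knight" - this is TRUE because Maya and Quinn are knights.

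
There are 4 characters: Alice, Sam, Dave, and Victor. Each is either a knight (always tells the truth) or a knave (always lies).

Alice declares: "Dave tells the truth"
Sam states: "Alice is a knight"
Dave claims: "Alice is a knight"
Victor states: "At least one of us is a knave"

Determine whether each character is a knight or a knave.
Alice is a knave.
Sam is a knave.
Dave is a knave.
Victor is a knight.

Verification:
- Alice (knave) says "Dave tells the truth" - this is FALSE (a lie) because Dave is a knave.
- Sam (knave) says "Alice is a knight" - this is FALSE (a lie) because Alice is a knave.
- Dave (knave) says "Alice is a knight" - this is FALSE (a lie) because Alice is a knave.
- Victor (knight) says "At least one of us is a knave" - this is TRUE because Alice, Sam, and Dave are knaves.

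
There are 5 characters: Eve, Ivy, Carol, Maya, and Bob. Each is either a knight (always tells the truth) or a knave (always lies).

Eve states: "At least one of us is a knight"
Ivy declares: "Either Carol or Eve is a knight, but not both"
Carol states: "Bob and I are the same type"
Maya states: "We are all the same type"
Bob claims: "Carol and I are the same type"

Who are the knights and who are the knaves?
Eve is a knight.
Ivy is a knave.
Carol is a knight.
Maya is a knave.
Bob is a knight.

Verification:
- Eve (knight) says "At least one of us is a knight" - this is TRUE because Eve, Carol, and Bob are knights.
- Ivy (knave) says "Either Carol or Eve is a knight, but not both" - this is FALSE (a lie) because Carol is a knight and Eve is a knight.
- Carol (knight) says "Bob and I are the same type" - this is TRUE because Carol is a knight and Bob is a knight.
- Maya (knave) says "We are all the same type" - this is FALSE (a lie) because Eve, Carol, and Bob are knights and Ivy and Maya are knaves.
- Bob (knight) says "Carol and I are the same type" - this is TRUE because Bob is a knight and Carol is a knight.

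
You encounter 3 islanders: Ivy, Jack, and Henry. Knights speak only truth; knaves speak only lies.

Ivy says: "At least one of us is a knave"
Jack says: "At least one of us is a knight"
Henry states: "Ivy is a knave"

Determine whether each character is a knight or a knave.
Ivy is a knight.
Jack is a knight.
Henry is a knave.

Verification:
- Ivy (knight) says "At least one of us is a knave" - this is TRUE because Henry is a knave.
- Jack (knight) says "At least one of us is a knight" - this is TRUE because Ivy and Jack are knights.
- Henry (knave) says "Ivy is a knave" - this is FALSE (a lie) because Ivy is a knight.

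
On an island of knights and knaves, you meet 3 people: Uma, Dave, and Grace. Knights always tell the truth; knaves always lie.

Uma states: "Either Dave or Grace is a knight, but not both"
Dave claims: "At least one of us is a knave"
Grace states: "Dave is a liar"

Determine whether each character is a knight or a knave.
Uma is a knight.
Dave is a knight.
Grace is a knave.

Verification:
- Uma (knight) says "Either Dave or Grace is a knight, but not both" - this is TRUE because Dave is a knight and Grace is a knave.
- Dave (knight) says "At least one of us is a knave" - this is TRUE because Grace is a knave.
- Grace (knave) says "Dave is a liar" - this is FALSE (a lie) because Dave is a knight.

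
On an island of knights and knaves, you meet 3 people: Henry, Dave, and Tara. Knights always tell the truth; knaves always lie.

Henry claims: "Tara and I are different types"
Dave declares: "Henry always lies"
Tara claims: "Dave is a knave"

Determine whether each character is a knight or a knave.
Henry is a knave.
Dave is a knight.
Tara is a knave.

Verification:
- Henry (knave) says "Tara and I are different types" - this is FALSE (a lie) because Henry is a knave and Tara is a knave.
- Dave (knight) says "Henry always lies" - this is TRUE because Henry is a knave.
- Tara (knave) says "Dave is a knave" - this is FALSE (a lie) because Dave is a knight.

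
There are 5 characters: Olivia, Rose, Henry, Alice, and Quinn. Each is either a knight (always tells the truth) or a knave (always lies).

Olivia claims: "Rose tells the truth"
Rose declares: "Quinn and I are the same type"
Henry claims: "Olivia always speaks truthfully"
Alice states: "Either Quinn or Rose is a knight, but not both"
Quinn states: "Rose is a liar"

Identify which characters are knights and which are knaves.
Olivia is a knave.
Rose is a knave.
Henry is a knave.
Alice is a knight.
Quinn is a knight.

Verification:
- Olivia (knave) says "Rose tells the truth" - this is FALSE (a lie) because Rose is a knave.
- Rose (knave) says "Quinn and I are the same type" - this is FALSE (a lie) because Rose is a knave and Quinn is a knight.
- Henry (knave) says "Olivia always speaks truthfully" - this is FALSE (a lie) because Olivia is a knave.
- Alice (knight) says "Either Quinn or Rose is a knight, but not both" - this is TRUE because Quinn is a knight and Rose is a knave.
- Quinn (knight) says "Rose is a liar" - this is TRUE because Rose is a knave.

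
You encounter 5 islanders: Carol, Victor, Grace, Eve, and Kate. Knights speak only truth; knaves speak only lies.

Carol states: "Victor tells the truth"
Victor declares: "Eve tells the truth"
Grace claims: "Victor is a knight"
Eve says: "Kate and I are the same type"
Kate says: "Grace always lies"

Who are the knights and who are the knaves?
Carol is a knave.
Victor is a knave.
Grace is a knave.
Eve is a knave.
Kate is a knight.

Verification:
- Carol (knave) says "Victor tells the truth" - this is FALSE (a lie) because Victor is a knave.
- Victor (knave) says "Eve tells the truth" - this is FALSE (a lie) because Eve is a knave.
- Grace (knave) says "Victor is a knight" - this is FALSE (a lie) because Victor is a knave.
- Eve (knave) says "Kate and I are the same type" - this is FALSE (a lie) because Eve is a knave and Kate is a knight.
- Kate (knight) says "Grace always lies" - this is TRUE because Grace is a knave.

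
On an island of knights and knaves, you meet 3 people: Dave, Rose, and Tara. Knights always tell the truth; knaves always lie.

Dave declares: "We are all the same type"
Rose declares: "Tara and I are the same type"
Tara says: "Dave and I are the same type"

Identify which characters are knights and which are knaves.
Dave is a knight.
Rose is a knight.
Tara is a knight.

Verification:
- Dave (knight) says "We are all the same type" - this is TRUE because Dave, Rose, and Tara are knights.
- Rose (knight) says "Tara and I are the same type" - this is TRUE because Rose is a knight and Tara is a knight.
- Tara (knight) says "Dave and I are the same type" - this is TRUE because Tara is a knight and Dave is a knight.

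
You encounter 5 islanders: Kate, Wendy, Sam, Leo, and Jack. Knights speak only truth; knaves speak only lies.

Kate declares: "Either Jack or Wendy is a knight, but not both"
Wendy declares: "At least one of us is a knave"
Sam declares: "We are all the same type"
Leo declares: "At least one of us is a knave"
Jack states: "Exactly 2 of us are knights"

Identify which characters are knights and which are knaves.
Kate is a knight.
Wendy is a knight.
Sam is a knave.
Leo is a knight.
Jack is a knave.

Verification:
- Kate (knight) says "Either Jack or Wendy is a knight, but not both" - this is TRUE because Jack is a knave and Wendy is a knight.
- Wendy (knight) says "At least one of us is a knave" - this is TRUE because Sam and Jack are knaves.
- Sam (knave) says "We are all the same type" - this is FALSE (a lie) because Kate, Wendy, and Leo are knights and Sam and Jack are knaves.
- Leo (knight) says "At least one of us is a knave" - this is TRUE because Sam and Jack are knaves.
- Jack (knave) says "Exactly 2 of us are knights" - this is FALSE (a lie) because there are 3 knights.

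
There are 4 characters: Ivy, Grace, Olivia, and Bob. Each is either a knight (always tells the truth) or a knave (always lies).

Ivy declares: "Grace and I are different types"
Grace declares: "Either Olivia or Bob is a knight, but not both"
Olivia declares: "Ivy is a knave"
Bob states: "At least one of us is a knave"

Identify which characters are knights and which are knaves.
Ivy is a knave.
Grace is a knave.
Olivia is a knight.
Bob is a knight.

Verification:
- Ivy (knave) says "Grace and I are different types" - this is FALSE (a lie) because Ivy is a knave and Grace is a knave.
- Grace (knave) says "Either Olivia or Bob is a knight, but not both" - this is FALSE (a lie) because Olivia is a knight and Bob is a knight.
- Olivia (knight) says "Ivy is a knave" - this is TRUE because Ivy is a knave.
- Bob (knight) says "At least one of us is a knave" - this is TRUE because Ivy and Grace are knaves.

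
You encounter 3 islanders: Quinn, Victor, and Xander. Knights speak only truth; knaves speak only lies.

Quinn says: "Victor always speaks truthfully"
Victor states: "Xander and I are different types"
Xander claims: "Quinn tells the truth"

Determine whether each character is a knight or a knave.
Quinn is a knave.
Victor is a knave.
Xander is a knave.

Verification:
- Quinn (knave) says "Victor always speaks truthfully" - this is FALSE (a lie) because Victor is a knave.
- Victor (knave) says "Xander and I are different types" - this is FALSE (a lie) because Victor is a knave and Xander is a knave.
- Xander (knave) says "Quinn tells the truth" - this is FALSE (a lie) because Quinn is a knave.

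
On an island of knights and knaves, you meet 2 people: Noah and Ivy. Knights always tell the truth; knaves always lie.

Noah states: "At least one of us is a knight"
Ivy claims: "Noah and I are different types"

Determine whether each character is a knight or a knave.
Noah is a knave.
Ivy is a knave.

Verification:
- Noah (knave) says "At least one of us is a knight" - this is FALSE (a lie) because no one is a knight.
- Ivy (knave) says "Noah and I are different types" - this is FALSE (a lie) because Ivy is a knave and Noah is a knave.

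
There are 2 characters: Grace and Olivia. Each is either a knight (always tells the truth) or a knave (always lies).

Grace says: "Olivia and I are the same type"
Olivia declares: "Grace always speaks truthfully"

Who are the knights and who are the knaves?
Grace is a knight.
Olivia is a knight.

Verification:
- Grace (knight) says "Olivia and I are the same type" - this is TRUE because Grace is a knight and Olivia is a knight.
- Olivia (knight) says "Grace always speaks truthfully" - this is TRUE because Grace is a knight.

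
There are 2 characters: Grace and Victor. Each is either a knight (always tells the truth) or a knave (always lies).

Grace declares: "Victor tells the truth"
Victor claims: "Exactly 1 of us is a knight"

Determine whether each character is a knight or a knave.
Grace is a knave.
Victor is a knave.

Verification:
- Grace (knave) says "Victor tells the truth" - this is FALSE (a lie) because Victor is a knave.
- Victor (knave) says "Exactly 1 of us is a knight" - this is FALSE (a lie) because there are 0 knights.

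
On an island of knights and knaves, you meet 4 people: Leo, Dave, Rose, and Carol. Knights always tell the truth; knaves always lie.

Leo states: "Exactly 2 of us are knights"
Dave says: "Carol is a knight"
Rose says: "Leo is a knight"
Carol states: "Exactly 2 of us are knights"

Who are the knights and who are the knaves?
Leo is a knave.
Dave is a knave.
Rose is a knave.
Carol is a knave.

Verification:
- Leo (knave) says "Exactly 2 of us are knights" - this is FALSE (a lie) because there are 0 knights.
- Dave (knave) says "Carol is a knight" - this is FALSE (a lie) because Carol is a knave.
- Rose (knave) says "Leo is a knight" - this is FALSE (a lie) because Leo is a knave.
- Carol (knave) says "Exactly 2 of us are knights" - this is FALSE (a lie) because there are 0 knights.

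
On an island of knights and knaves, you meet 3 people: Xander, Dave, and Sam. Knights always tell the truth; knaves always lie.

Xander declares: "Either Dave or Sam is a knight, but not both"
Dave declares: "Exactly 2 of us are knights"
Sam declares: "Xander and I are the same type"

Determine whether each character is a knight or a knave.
Xander is a knight.
Dave is a knight.
Sam is a knave.

Verification:
- Xander (knight) says "Either Dave or Sam is a knight, but not both" - this is TRUE because Dave is a knight and Sam is a knave.
- Dave (knight) says "Exactly 2 of us are knights" - this is TRUE because there are 2 knights.
- Sam (knave) says "Xander and I are the same type" - this is FALSE (a lie) because Sam is a knave and Xander is a knight.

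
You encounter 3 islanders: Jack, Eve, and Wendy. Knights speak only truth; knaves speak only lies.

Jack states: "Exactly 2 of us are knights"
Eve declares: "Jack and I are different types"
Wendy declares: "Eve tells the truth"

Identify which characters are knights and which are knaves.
Jack is a knave.
Eve is a knave.
Wendy is a knave.

Verification:
- Jack (knave) says "Exactly 2 of us are knights" - this is FALSE (a lie) because there are 0 knights.
- Eve (knave) says "Jack and I are different types" - this is FALSE (a lie) because Eve is a knave and Jack is a knave.
- Wendy (knave) says "Eve tells the truth" - this is FALSE (a lie) because Eve is a knave.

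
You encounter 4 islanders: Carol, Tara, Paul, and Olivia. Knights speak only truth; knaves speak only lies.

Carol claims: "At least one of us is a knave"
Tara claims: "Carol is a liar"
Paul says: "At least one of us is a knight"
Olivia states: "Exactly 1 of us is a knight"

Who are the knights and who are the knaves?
Carol is a knight.
Tara is a knave.
Paul is a knight.
Olivia is a knave.

Verification:
- Carol (knight) says "At least one of us is a knave" - this is TRUE because Tara and Olivia are knaves.
- Tara (knave) says "Carol is a liar" - this is FALSE (a lie) because Carol is a knight.
- Paul (knight) says "At least one of us is a knight" - this is TRUE because Carol and Paul are knights.
- Olivia (knave) says "Exactly 1 of us is a knight" - this is FALSE (a lie) because there are 2 knights.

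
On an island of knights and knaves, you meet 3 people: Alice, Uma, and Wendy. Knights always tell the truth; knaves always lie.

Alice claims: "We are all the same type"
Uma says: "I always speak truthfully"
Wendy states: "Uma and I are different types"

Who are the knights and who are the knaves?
Alice is a knave.
Uma is a knave.
Wendy is a knight.

Verification:
- Alice (knave) says "We are all the same type" - this is FALSE (a lie) because Wendy is a knight and Alice and Uma are knaves.
- Uma (knave) says "I always speak truthfully" - this is FALSE (a lie) because Uma is a knave.
- Wendy (knight) says "Uma and I are different types" - this is TRUE because Wendy is a knight and Uma is a knave.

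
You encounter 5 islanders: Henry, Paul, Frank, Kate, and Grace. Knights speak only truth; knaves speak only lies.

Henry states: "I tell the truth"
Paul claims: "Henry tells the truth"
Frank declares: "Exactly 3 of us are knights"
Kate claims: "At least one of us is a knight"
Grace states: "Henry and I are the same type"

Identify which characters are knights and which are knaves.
Henry is a knight.
Paul is a knight.
Frank is a knave.
Kate is a knight.
Grace is a knight.

Verification:
- Henry (knight) says "I tell the truth" - this is TRUE because Henry is a knight.
- Paul (knight) says "Henry tells the truth" - this is TRUE because Henry is a knight.
- Frank (knave) says "Exactly 3 of us are knights" - this is FALSE (a lie) because there are 4 knights.
- Kate (knight) says "At least one of us is a knight" - this is TRUE because Henry, Paul, Kate, and Grace are knights.
- Grace (knight) says "Henry and I are the same type" - this is TRUE because Grace is a knight and Henry is a knight.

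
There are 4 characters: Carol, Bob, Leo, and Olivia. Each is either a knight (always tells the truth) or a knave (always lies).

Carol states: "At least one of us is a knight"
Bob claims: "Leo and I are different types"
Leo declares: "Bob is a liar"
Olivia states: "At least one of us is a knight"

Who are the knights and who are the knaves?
Carol is a knight.
Bob is a knight.
Leo is a knave.
Olivia is a knight.

Verification:
- Carol (knight) says "At least one of us is a knight" - this is TRUE because Carol, Bob, and Olivia are knights.
- Bob (knight) says "Leo and I are different types" - this is TRUE because Bob is a knight and Leo is a knave.
- Leo (knave) says "Bob is a liar" - this is FALSE (a lie) because Bob is a knight.
- Olivia (knight) says "At least one of us is a knight" - this is TRUE because Carol, Bob, and Olivia are knights.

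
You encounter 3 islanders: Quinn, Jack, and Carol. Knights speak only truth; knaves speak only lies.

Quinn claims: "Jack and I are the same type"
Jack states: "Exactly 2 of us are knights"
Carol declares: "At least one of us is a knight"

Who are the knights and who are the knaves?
Quinn is a knave.
Jack is a knight.
Carol is a knight.

Verification:
- Quinn (knave) says "Jack and I are the same type" - this is FALSE (a lie) because Quinn is a knave and Jack is a knight.
- Jack (knight) says "Exactly 2 of us are knights" - this is TRUE because there are 2 knights.
- Carol (knight) says "At least one of us is a knight" - this is TRUE because Jack and Carol are knights.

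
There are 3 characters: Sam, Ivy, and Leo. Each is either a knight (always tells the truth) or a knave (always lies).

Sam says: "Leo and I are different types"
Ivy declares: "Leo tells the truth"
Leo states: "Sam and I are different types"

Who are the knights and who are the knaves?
Sam is a knave.
Ivy is a knave.
Leo is a knave.

Verification:
- Sam (knave) says "Leo and I are different types" - this is FALSE (a lie) because Sam is a knave and Leo is a knave.
- Ivy (knave) says "Leo tells the truth" - this is FALSE (a lie) because Leo is a knave.
- Leo (knave) says "Sam and I are different types" - this is FALSE (a lie) because Leo is a knave and Sam is a knave.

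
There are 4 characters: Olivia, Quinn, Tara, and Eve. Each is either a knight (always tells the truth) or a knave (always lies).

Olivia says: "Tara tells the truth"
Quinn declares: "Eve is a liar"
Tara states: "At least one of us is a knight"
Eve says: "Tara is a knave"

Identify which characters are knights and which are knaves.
Olivia is a knight.
Quinn is a knight.
Tara is a knight.
Eve is a knave.

Verification:
- Olivia (knight) says "Tara tells the truth" - this is TRUE because Tara is a knight.
- Quinn (knight) says "Eve is a liar" - this is TRUE because Eve is a knave.
- Tara (knight) says "At least one of us is a knight" - this is TRUE because Olivia, Quinn, and Tara are knights.
- Eve (knave) says "Tara is a knave" - this is FALSE (a lie) because Tara is a knight.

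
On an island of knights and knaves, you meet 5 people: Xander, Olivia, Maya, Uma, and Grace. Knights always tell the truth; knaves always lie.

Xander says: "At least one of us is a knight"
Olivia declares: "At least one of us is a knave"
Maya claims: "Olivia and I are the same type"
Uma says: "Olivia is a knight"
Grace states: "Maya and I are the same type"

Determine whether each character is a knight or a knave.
Xander is a knight.
Olivia is a knight.
Maya is a knight.
Uma is a knight.
Grace is a knave.

Verification:
- Xander (knight) says "At least one of us is a knight" - this is TRUE because Xander, Olivia, Maya, and Uma are knights.
- Olivia (knight) says "At least one of us is a knave" - this is TRUE because Grace is a knave.
- Maya (knight) says "Olivia and I are the same type" - this is TRUE because Maya is a knight and Olivia is a knight.
- Uma (knight) says "Olivia is a knight" - this is TRUE because Olivia is a knight.
- Grace (knave) says "Maya and I are the same type" - this is FALSE (a lie) because Grace is a knave and Maya is a knight.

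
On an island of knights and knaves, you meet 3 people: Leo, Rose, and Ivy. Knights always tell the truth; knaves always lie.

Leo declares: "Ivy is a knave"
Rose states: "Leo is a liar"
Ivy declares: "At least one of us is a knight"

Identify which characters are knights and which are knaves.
Leo is a knave.
Rose is a knight.
Ivy is a knight.

Verification:
- Leo (knave) says "Ivy is a knave" - this is FALSE (a lie) because Ivy is a knight.
- Rose (knight) says "Leo is a liar" - this is TRUE because Leo is a knave.
- Ivy (knight) says "At least one of us is a knight" - this is TRUE because Rose and Ivy are knights.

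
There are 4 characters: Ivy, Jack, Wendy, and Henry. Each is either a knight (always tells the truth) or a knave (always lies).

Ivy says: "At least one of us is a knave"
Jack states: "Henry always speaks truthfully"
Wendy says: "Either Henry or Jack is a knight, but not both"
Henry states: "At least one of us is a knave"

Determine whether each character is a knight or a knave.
Ivy is a knight.
Jack is a knight.
Wendy is a knave.
Henry is a knight.

Verification:
- Ivy (knight) says "At least one of us is a knave" - this is TRUE because Wendy is a knave.
- Jack (knight) says "Henry always speaks truthfully" - this is TRUE because Henry is a knight.
- Wendy (knave) says "Either Henry or Jack is a knight, but not both" - this is FALSE (a lie) because Henry is a knight and Jack is a knight.
- Henry (knight) says "At least one of us is a knave" - this is TRUE because Wendy is a knave.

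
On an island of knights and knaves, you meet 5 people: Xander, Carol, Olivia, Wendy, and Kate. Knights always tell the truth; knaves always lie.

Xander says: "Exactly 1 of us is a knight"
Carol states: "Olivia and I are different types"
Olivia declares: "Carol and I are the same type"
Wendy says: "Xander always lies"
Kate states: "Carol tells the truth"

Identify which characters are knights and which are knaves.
Xander is a knave.
Carol is a knight.
Olivia is a knave.
Wendy is a knight.
Kate is a knight.

Verification:
- Xander (knave) says "Exactly 1 of us is a knight" - this is FALSE (a lie) because there are 3 knights.
- Carol (knight) says "Olivia and I are different types" - this is TRUE because Carol is a knight and Olivia is a knave.
- Olivia (knave) says "Carol and I are the same type" - this is FALSE (a lie) because Olivia is a knave and Carol is a knight.
- Wendy (knight) says "Xander always lies" - this is TRUE because Xander is a knave.
- Kate (knight) says "Carol tells the truth" - this is TRUE because Carol is a knight.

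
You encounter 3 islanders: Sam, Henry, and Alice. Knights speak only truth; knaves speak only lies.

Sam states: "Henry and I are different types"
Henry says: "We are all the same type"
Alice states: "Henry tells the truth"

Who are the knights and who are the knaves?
Sam is a knight.
Henry is a knave.
Alice is a knave.

Verification:
- Sam (knight) says "Henry and I are different types" - this is TRUE because Sam is a knight and Henry is a knave.
- Henry (knave) says "We are all the same type" - this is FALSE (a lie) because Sam is a knight and Henry and Alice are knaves.
- Alice (knave) says "Henry tells the truth" - this is FALSE (a lie) because Henry is a knave.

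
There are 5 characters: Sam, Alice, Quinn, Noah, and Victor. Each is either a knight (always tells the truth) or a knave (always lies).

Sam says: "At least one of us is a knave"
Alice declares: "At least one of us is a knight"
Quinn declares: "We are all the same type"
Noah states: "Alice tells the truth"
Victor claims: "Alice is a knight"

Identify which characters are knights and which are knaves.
Sam is a knight.
Alice is a knight.
Quinn is a knave.
Noah is a knight.
Victor is a knight.

Verification:
- Sam (knight) says "At least one of us is a knave" - this is TRUE because Quinn is a knave.
- Alice (knight) says "At least one of us is a knight" - this is TRUE because Sam, Alice, Noah, and Victor are knights.
- Quinn (knave) says "We are all the same type" - this is FALSE (a lie) because Sam, Alice, Noah, and Victor are knights and Quinn is a knave.
- Noah (knight) says "Alice tells the truth" - this is TRUE because Alice is a knight.
- Victor (knight) says "Alice is a knight" - this is TRUE because Alice is a knight.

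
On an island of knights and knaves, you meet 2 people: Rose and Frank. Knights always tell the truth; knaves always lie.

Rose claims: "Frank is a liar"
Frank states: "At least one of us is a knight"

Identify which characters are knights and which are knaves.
Rose is a knave.
Frank is a knight.

Verification:
- Rose (knave) says "Frank is a liar" - this is FALSE (a lie) because Frank is a knight.
- Frank (knight) says "At least one of us is a knight" - this is TRUE because Frank is a knight.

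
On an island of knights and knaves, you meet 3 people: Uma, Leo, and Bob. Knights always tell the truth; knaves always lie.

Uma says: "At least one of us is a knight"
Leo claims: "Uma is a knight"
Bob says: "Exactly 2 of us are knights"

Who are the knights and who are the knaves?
Uma is a knave.
Leo is a knave.
Bob is a knave.

Verification:
- Uma (knave) says "At least one of us is a knight" - this is FALSE (a lie) because no one is a knight.
- Leo (knave) says "Uma is a knight" - this is FALSE (a lie) because Uma is a knave.
- Bob (knave) says "Exactly 2 of us are knights" - this is FALSE (a lie) because there are 0 knights.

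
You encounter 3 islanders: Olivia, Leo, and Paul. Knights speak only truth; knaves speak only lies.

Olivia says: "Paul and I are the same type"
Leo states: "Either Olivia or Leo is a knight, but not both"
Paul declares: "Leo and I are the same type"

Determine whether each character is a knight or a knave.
Olivia is a knave.
Leo is a knight.
Paul is a knight.

Verification:
- Olivia (knave) says "Paul and I are the same type" - this is FALSE (a lie) because Olivia is a knave and Paul is a knight.
- Leo (knight) says "Either Olivia or Leo is a knight, but not both" - this is TRUE because Olivia is a knave and Leo is a knight.
- Paul (knight) says "Leo and I are the same type" - this is TRUE because Paul is a knight and Leo is a knight.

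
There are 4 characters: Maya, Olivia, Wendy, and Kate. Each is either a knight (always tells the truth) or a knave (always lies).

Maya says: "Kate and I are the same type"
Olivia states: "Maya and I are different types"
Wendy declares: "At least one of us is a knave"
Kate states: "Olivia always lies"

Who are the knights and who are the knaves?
Maya is a knave.
Olivia is a knave.
Wendy is a knight.
Kate is a knight.

Verification:
- Maya (knave) says "Kate and I are the same type" - this is FALSE (a lie) because Maya is a knave and Kate is a knight.
- Olivia (knave) says "Maya and I are different types" - this is FALSE (a lie) because Olivia is a knave and Maya is a knave.
- Wendy (knight) says "At least one of us is a knave" - this is TRUE because Maya and Olivia are knaves.
- Kate (knight) says "Olivia always lies" - this is TRUE because Olivia is a knave.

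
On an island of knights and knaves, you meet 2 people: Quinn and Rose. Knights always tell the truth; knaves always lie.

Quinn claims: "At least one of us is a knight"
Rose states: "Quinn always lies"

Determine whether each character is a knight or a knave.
Quinn is a knight.
Rose is a knave.

Verification:
- Quinn (knight) says "At least one of us is a knight" - this is TRUE because Quinn is a knight.
- Rose (knave) says "Quinn always lies" - this is FALSE (a lie) because Quinn is a knight.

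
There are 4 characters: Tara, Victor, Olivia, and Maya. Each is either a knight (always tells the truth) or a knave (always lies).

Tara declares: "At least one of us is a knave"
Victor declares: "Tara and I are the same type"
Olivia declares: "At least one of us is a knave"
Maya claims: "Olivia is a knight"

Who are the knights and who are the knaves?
Tara is a knight.
Victor is a knave.
Olivia is a knight.
Maya is a knight.

Verification:
- Tara (knight) says "At least one of us is a knave" - this is TRUE because Victor is a knave.
- Victor (knave) says "Tara and I are the same type" - this is FALSE (a lie) because Victor is a knave and Tara is a knight.
- Olivia (knight) says "At least one of us is a knave" - this is TRUE because Victor is a knave.
- Maya (knight) says "Olivia is a knight" - this is TRUE because Olivia is a knight.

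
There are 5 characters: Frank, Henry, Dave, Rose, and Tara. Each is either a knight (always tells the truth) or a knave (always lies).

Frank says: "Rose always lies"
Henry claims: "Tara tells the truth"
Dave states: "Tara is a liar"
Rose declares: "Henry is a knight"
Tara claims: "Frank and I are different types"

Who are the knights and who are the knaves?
Frank is a knave.
Henry is a knight.
Dave is a knave.
Rose is a knight.
Tara is a knight.

Verification:
- Frank (knave) says "Rose always lies" - this is FALSE (a lie) because Rose is a knight.
- Henry (knight) says "Tara tells the truth" - this is TRUE because Tara is a knight.
- Dave (knave) says "Tara is a liar" - this is FALSE (a lie) because Tara is a knight.
- Rose (knight) says "Henry is a knight" - this is TRUE because Henry is a knight.
- Tara (knight) says "Frank and I are different types" - this is TRUE because Tara is a knight and Frank is a knave.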